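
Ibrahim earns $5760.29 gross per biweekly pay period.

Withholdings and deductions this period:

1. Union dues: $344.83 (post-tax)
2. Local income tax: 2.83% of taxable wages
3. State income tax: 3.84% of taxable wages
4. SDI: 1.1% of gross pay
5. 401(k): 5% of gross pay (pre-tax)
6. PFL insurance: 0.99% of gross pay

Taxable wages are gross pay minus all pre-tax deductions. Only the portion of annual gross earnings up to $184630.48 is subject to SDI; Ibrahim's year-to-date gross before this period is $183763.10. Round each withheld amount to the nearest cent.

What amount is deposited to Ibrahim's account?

401(k): $5760.29 × 0.05 = $288.01
Taxable wages = $5760.29 − $288.01 = $5472.28
Local income tax: $5472.28 × 0.0283 = $154.87
State income tax: $5472.28 × 0.0384 = $210.14
SDI: only $184630.48 − $183763.10 = $867.38 of this check is subject → $867.38 × 0.011 = $9.54
PFL insurance: $5760.29 × 0.0099 = $57.03
Union dues: $344.83
Total deductions = $288.01 + $154.87 + $210.14 + $9.54 + $57.03 + $344.83 = $1064.42
Net pay = $5760.29 − $1064.42 = $4695.87

$4695.87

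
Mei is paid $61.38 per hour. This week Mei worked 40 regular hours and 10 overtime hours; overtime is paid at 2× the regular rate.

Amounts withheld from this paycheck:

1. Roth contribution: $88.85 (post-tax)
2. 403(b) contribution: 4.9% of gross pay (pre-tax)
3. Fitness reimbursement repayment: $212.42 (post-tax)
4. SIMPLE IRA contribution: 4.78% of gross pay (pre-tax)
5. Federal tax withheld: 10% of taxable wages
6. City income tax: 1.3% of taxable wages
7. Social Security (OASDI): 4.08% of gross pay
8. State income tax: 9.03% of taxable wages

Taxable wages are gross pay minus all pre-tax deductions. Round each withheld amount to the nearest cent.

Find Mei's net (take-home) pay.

Regular pay: 40 × $61.38 = $2,455.20
Overtime pay: 10 × $61.38 × 2 = $1,227.60
Gross pay = $2,455.20 + $1,227.60 = $3,682.80
403(b) contribution: $3,682.80 × 0.049 = $180.46
SIMPLE IRA contribution: $3,682.80 × 0.0478 = $176.04
Pre-tax total = $180.46 + $176.04 = $356.50
Taxable wages = $3,682.80 − $356.50 = $3,326.30
Federal tax withheld: $3,326.30 × 0.1 = $332.63
City income tax: $3,326.30 × 0.013 = $43.24
State income tax: $3,326.30 × 0.0903 = $300.36
Social Security (OASDI): $3,682.80 × 0.0408 = $150.26
Roth contribution: $88.85
Fitness reimbursement repayment: $212.42
Total deductions = $180.46 + $176.04 + $332.63 + $43.24 + $300.36 + $150.26 + $88.85 + $212.42 = $1,484.26
Net pay = $3,682.80 − $1,484.26 = $2,198.54

$2,198.54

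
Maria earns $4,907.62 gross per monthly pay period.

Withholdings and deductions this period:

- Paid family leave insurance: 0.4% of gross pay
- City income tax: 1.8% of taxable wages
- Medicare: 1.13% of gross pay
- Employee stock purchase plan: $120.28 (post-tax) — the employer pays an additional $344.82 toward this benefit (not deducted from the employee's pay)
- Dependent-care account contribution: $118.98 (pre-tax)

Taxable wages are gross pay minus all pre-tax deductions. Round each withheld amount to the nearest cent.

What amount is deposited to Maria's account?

Dependent-care account contribution: $118.98
Taxable wages = $4,907.62 − $118.98 = $4,788.64
City income tax: $4,788.64 × 0.018 = $86.20
Paid family leave insurance: $4,907.62 × 0.004 = $19.63
Medicare: $4,907.62 × 0.0113 = $55.46
Employee stock purchase plan: $120.28
(Employer's $344.82 toward employee stock purchase plan is not withheld from the employee.)
Total deductions = $118.98 + $86.20 + $19.63 + $55.46 + $120.28 = $400.55
Net pay = $4,907.62 − $400.55 = $4,507.07

$4,507.07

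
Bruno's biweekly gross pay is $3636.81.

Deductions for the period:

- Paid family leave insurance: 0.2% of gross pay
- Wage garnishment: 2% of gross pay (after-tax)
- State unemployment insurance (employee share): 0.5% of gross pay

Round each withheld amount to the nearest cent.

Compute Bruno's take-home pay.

$3538.62

Paid family leave insurance: $3636.81 × 0.002 = $7.27
State unemployment insurance (employee share): $3636.81 × 0.005 = $18.18
Wage garnishment: $3636.81 × 0.02 = $72.74
Total deductions = $7.27 + $18.18 + $72.74 = $98.19
Net pay = $3636.81 − $98.19 = $3538.62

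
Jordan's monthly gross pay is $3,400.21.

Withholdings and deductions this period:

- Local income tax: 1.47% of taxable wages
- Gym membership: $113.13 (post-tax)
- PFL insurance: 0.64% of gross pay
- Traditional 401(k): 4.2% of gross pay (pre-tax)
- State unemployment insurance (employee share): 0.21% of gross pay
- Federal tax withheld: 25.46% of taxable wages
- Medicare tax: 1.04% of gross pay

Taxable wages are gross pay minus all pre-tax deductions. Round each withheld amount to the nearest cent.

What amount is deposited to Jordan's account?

$2,202.80

Traditional 401(k): $3,400.21 × 0.042 = $142.81
Taxable wages = $3,400.21 − $142.81 = $3,257.40
Local income tax: $3,257.40 × 0.0147 = $47.88
Federal tax withheld: $3,257.40 × 0.2546 = $829.33
Medicare tax: $3,400.21 × 0.0104 = $35.36
State unemployment insurance (employee share): $3,400.21 × 0.0021 = $7.14
PFL insurance: $3,400.21 × 0.0064 = $21.76
Gym membership: $113.13
Total deductions = $142.81 + $47.88 + $829.33 + $35.36 + $7.14 + $21.76 + $113.13 = $1,197.41
Net pay = $3,400.21 − $1,197.41 = $2,202.80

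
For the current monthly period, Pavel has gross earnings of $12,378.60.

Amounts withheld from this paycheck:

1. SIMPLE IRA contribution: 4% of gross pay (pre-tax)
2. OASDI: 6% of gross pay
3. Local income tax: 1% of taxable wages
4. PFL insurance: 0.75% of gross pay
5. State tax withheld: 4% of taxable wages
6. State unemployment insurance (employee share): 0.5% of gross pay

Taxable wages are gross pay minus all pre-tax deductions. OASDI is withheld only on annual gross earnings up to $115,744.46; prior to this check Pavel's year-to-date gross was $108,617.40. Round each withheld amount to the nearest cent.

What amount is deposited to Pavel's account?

$10,706.94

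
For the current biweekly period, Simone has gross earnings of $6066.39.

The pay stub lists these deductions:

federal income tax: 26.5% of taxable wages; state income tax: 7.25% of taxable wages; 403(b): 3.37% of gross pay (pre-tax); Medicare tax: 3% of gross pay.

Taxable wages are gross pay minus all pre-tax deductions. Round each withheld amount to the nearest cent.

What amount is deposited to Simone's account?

$3701.55

403(b): $6066.39 × 0.0337 = $204.44
Taxable wages = $6066.39 − $204.44 = $5861.95
State income tax: $5861.95 × 0.0725 = $424.99
Federal income tax: $5861.95 × 0.265 = $1553.42
Medicare tax: $6066.39 × 0.03 = $181.99
Total deductions = $204.44 + $424.99 + $1553.42 + $181.99 = $2364.84
Net pay = $6066.39 − $2364.84 = $3701.55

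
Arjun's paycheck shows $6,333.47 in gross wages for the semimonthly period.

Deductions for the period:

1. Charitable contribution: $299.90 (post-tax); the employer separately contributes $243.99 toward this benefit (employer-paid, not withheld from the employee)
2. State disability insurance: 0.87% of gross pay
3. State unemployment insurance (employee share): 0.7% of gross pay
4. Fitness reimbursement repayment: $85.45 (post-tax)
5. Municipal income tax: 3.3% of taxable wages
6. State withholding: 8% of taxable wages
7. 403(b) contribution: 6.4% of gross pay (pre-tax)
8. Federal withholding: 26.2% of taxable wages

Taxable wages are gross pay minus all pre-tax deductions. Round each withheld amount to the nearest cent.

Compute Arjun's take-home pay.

$3,220.30

403(b) contribution: $6,333.47 × 0.064 = $405.34
Taxable wages = $6,333.47 − $405.34 = $5,928.13
State withholding: $5,928.13 × 0.08 = $474.25
Federal withholding: $5,928.13 × 0.262 = $1,553.17
Municipal income tax: $5,928.13 × 0.033 = $195.63
State disability insurance: $6,333.47 × 0.0087 = $55.10
State unemployment insurance (employee share): $6,333.47 × 0.007 = $44.33
Charitable contribution: $299.90
Fitness reimbursement repayment: $85.45
(Employer's $243.99 toward charitable contribution is not withheld from the employee.)
Total deductions = $405.34 + $474.25 + $1,553.17 + $195.63 + $55.10 + $44.33 + $299.90 + $85.45 = $3,113.17
Net pay = $6,333.47 − $3,113.17 = $3,220.30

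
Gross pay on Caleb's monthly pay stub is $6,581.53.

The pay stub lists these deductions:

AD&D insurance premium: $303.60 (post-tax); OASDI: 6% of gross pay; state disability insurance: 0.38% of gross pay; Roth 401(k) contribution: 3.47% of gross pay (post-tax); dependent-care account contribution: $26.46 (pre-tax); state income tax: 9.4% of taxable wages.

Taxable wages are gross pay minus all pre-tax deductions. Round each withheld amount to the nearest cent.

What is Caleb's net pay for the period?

$4,987.01

Dependent-care account contribution: $26.46
Taxable wages = $6,581.53 − $26.46 = $6,555.07
State income tax: $6,555.07 × 0.094 = $616.18
State disability insurance: $6,581.53 × 0.0038 = $25.01
OASDI: $6,581.53 × 0.06 = $394.89
Roth 401(k) contribution: $6,581.53 × 0.0347 = $228.38
AD&D insurance premium: $303.60
Total deductions = $26.46 + $616.18 + $25.01 + $394.89 + $228.38 + $303.60 = $1,594.52
Net pay = $6,581.53 − $1,594.52 = $4,987.01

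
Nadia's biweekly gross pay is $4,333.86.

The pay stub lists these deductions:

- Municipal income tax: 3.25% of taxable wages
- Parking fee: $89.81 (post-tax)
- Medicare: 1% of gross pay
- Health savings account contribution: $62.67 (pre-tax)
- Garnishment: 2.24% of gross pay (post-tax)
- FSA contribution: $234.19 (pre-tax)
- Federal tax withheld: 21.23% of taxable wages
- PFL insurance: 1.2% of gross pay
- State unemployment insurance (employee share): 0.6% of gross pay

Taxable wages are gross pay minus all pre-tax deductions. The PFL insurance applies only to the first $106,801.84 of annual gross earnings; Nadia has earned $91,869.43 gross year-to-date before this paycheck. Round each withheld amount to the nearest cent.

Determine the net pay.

FSA contribution: $234.19
Health savings account contribution: $62.67
Pre-tax total = $234.19 + $62.67 = $296.86
Taxable wages = $4,333.86 − $296.86 = $4,037.00
Federal tax withheld: $4,037.00 × 0.2123 = $857.06
Municipal income tax: $4,037.00 × 0.0325 = $131.20
State unemployment insurance (employee share): $4,333.86 × 0.006 = $26.00
Medicare: $4,333.86 × 0.01 = $43.34
PFL insurance: cap not yet reached, full $4,333.86 is subject → $4,333.86 × 0.012 = $52.01
Garnishment: $4,333.86 × 0.0224 = $97.08
Parking fee: $89.81
Total deductions = $234.19 + $62.67 + $857.06 + $131.20 + $26.00 + $43.34 + $52.01 + $97.08 + $89.81 = $1,593.36
Net pay = $4,333.86 − $1,593.36 = $2,740.50

$2,740.50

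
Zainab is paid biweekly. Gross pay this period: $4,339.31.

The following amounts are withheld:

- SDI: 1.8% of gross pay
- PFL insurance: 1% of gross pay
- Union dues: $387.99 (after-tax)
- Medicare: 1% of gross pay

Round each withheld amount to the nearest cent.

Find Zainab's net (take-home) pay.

PFL insurance: $4,339.31 × 0.01 = $43.39
Medicare: $4,339.31 × 0.01 = $43.39
SDI: $4,339.31 × 0.018 = $78.11
Union dues: $387.99
Total deductions = $43.39 + $43.39 + $78.11 + $387.99 = $552.88
Net pay = $4,339.31 − $552.88 = $3,786.43

$3,786.43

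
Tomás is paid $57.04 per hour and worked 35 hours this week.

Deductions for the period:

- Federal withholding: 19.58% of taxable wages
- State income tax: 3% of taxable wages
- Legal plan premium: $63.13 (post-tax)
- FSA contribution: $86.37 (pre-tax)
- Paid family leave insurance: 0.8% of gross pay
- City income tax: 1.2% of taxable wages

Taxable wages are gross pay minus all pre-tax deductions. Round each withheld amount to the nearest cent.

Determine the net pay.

$1,376.73

Gross pay: 35 × $57.04 = $1,996.40
FSA contribution: $86.37
Taxable wages = $1,996.40 − $86.37 = $1,910.03
City income tax: $1,910.03 × 0.012 = $22.92
State income tax: $1,910.03 × 0.03 = $57.30
Federal withholding: $1,910.03 × 0.1958 = $373.98
Paid family leave insurance: $1,996.40 × 0.008 = $15.97
Legal plan premium: $63.13
Total deductions = $86.37 + $22.92 + $57.30 + $373.98 + $15.97 + $63.13 = $619.67
Net pay = $1,996.40 − $619.67 = $1,376.73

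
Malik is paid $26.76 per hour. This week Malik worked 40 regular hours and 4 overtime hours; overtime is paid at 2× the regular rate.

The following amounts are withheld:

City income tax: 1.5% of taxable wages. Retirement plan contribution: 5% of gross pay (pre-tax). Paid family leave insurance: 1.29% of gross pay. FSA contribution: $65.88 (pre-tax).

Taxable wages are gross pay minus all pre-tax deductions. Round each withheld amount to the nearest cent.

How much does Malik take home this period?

Regular pay: 40 × $26.76 = $1070.40
Overtime pay: 4 × $26.76 × 2 = $214.08
Gross pay = $1070.40 + $214.08 = $1284.48
Retirement plan contribution: $1284.48 × 0.05 = $64.22
FSA contribution: $65.88
Pre-tax total = $64.22 + $65.88 = $130.10
Taxable wages = $1284.48 − $130.10 = $1154.38
City income tax: $1154.38 × 0.015 = $17.32
Paid family leave insurance: $1284.48 × 0.0129 = $16.57
Total deductions = $64.22 + $65.88 + $17.32 + $16.57 = $163.99
Net pay = $1284.48 − $163.99 = $1120.49

$1120.49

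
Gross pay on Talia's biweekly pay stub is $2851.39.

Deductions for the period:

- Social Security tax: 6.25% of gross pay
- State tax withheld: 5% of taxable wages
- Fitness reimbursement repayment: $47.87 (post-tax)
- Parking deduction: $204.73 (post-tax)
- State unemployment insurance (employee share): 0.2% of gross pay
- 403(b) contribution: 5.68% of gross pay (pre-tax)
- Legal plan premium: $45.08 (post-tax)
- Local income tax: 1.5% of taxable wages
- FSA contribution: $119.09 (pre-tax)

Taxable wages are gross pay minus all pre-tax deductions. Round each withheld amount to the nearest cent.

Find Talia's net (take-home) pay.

$1921.67

403(b) contribution: $2851.39 × 0.0568 = $161.96
FSA contribution: $119.09
Pre-tax total = $161.96 + $119.09 = $281.05
Taxable wages = $2851.39 − $281.05 = $2570.34
State tax withheld: $2570.34 × 0.05 = $128.52
Local income tax: $2570.34 × 0.015 = $38.56
Social Security tax: $2851.39 × 0.0625 = $178.21
State unemployment insurance (employee share): $2851.39 × 0.002 = $5.70
Legal plan premium: $45.08
Parking deduction: $204.73
Fitness reimbursement repayment: $47.87
Total deductions = $161.96 + $119.09 + $128.52 + $38.56 + $178.21 + $5.70 + $45.08 + $204.73 + $47.87 = $929.72
Net pay = $2851.39 − $929.72 = $1921.67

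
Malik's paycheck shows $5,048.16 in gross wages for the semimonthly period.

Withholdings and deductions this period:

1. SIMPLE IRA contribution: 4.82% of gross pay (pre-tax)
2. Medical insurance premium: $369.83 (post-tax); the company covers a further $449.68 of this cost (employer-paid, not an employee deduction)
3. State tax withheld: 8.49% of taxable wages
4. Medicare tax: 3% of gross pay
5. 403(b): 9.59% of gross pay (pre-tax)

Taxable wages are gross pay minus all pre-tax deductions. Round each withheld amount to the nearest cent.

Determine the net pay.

403(b): $5,048.16 × 0.0959 = $484.12
SIMPLE IRA contribution: $5,048.16 × 0.0482 = $243.32
Pre-tax total = $484.12 + $243.32 = $727.44
Taxable wages = $5,048.16 − $727.44 = $4,320.72
State tax withheld: $4,320.72 × 0.0849 = $366.83
Medicare tax: $5,048.16 × 0.03 = $151.44
Medical insurance premium: $369.83
(Employer's $449.68 toward medical insurance premium is not withheld from the employee.)
Total deductions = $484.12 + $243.32 + $366.83 + $151.44 + $369.83 = $1,615.54
Net pay = $5,048.16 − $1,615.54 = $3,432.62

$3,432.62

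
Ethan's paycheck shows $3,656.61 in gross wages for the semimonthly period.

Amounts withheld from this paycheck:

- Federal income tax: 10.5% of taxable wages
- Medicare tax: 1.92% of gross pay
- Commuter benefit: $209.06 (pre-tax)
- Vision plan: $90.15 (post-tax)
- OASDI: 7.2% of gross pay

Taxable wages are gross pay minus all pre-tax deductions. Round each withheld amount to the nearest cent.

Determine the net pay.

$2,661.92

Commuter benefit: $209.06
Taxable wages = $3,656.61 − $209.06 = $3,447.55
Federal income tax: $3,447.55 × 0.105 = $361.99
Medicare tax: $3,656.61 × 0.0192 = $70.21
OASDI: $3,656.61 × 0.072 = $263.28
Vision plan: $90.15
Total deductions = $209.06 + $361.99 + $70.21 + $263.28 + $90.15 = $994.69
Net pay = $3,656.61 − $994.69 = $2,661.92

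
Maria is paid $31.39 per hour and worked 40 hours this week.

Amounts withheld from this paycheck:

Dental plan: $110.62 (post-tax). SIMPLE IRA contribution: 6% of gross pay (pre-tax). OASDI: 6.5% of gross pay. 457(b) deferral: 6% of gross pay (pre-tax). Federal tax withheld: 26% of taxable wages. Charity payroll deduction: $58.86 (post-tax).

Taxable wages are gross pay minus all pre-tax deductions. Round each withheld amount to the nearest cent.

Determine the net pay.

$566.55

Gross pay: 40 × $31.39 = $1,255.60
SIMPLE IRA contribution: $1,255.60 × 0.06 = $75.34
457(b) deferral: $1,255.60 × 0.06 = $75.34
Pre-tax total = $75.34 + $75.34 = $150.68
Taxable wages = $1,255.60 − $150.68 = $1,104.92
Federal tax withheld: $1,104.92 × 0.26 = $287.28
OASDI: $1,255.60 × 0.065 = $81.61
Charity payroll deduction: $58.86
Dental plan: $110.62
Total deductions = $75.34 + $75.34 + $287.28 + $81.61 + $58.86 + $110.62 = $689.05
Net pay = $1,255.60 − $689.05 = $566.55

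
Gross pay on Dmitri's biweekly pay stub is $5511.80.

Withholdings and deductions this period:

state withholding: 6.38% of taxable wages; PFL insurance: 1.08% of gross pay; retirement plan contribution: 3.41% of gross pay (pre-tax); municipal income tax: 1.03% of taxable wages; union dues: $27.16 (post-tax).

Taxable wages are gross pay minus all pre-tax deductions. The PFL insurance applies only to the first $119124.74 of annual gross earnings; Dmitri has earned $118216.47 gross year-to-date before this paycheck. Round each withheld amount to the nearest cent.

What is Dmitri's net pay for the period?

Retirement plan contribution: $5511.80 × 0.0341 = $187.95
Taxable wages = $5511.80 − $187.95 = $5323.85
State withholding: $5323.85 × 0.0638 = $339.66
Municipal income tax: $5323.85 × 0.0103 = $54.84
PFL insurance: only $119124.74 − $118216.47 = $908.27 of this check is subject → $908.27 × 0.0108 = $9.81
Union dues: $27.16
Total deductions = $187.95 + $339.66 + $54.84 + $9.81 + $27.16 = $619.42
Net pay = $5511.80 − $619.42 = $4892.38

$4892.38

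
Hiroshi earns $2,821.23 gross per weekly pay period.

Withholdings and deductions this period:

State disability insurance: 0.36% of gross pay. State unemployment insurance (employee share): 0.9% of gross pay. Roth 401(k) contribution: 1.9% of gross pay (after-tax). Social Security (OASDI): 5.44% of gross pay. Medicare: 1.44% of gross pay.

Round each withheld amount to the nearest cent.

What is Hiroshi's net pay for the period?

$2,537.98

State unemployment insurance (employee share): $2,821.23 × 0.009 = $25.39
Social Security (OASDI): $2,821.23 × 0.0544 = $153.47
Medicare: $2,821.23 × 0.0144 = $40.63
State disability insurance: $2,821.23 × 0.0036 = $10.16
Roth 401(k) contribution: $2,821.23 × 0.019 = $53.60
Total deductions = $25.39 + $153.47 + $40.63 + $10.16 + $53.60 = $283.25
Net pay = $2,821.23 − $283.25 = $2,537.98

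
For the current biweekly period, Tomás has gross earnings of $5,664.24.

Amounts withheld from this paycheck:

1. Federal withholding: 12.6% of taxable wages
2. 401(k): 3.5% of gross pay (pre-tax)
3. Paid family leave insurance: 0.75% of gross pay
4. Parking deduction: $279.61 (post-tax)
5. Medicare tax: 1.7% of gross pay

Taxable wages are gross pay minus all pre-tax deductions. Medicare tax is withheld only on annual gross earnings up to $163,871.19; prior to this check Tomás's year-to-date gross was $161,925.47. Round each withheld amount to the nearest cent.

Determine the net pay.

$4,422.11

401(k): $5,664.24 × 0.035 = $198.25
Taxable wages = $5,664.24 − $198.25 = $5,465.99
Federal withholding: $5,465.99 × 0.126 = $688.71
Medicare tax: only $163,871.19 − $161,925.47 = $1,945.72 of this check is subject → $1,945.72 × 0.017 = $33.08
Paid family leave insurance: $5,664.24 × 0.0075 = $42.48
Parking deduction: $279.61
Total deductions = $198.25 + $688.71 + $33.08 + $42.48 + $279.61 = $1,242.13
Net pay = $5,664.24 − $1,242.13 = $4,422.11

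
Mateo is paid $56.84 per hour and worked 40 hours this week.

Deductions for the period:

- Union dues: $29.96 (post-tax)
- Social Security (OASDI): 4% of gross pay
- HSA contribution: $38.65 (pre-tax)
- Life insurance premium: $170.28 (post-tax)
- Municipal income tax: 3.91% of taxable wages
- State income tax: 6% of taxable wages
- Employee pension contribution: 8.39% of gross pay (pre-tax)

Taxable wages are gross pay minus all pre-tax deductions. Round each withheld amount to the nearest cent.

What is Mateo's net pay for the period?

Gross pay: 40 × $56.84 = $2273.60
HSA contribution: $38.65
Employee pension contribution: $2273.60 × 0.0839 = $190.76
Pre-tax total = $38.65 + $190.76 = $229.41
Taxable wages = $2273.60 − $229.41 = $2044.19
State income tax: $2044.19 × 0.06 = $122.65
Municipal income tax: $2044.19 × 0.0391 = $79.93
Social Security (OASDI): $2273.60 × 0.04 = $90.94
Life insurance premium: $170.28
Union dues: $29.96
Total deductions = $38.65 + $190.76 + $122.65 + $79.93 + $90.94 + $170.28 + $29.96 = $723.17
Net pay = $2273.60 − $723.17 = $1550.43

$1550.43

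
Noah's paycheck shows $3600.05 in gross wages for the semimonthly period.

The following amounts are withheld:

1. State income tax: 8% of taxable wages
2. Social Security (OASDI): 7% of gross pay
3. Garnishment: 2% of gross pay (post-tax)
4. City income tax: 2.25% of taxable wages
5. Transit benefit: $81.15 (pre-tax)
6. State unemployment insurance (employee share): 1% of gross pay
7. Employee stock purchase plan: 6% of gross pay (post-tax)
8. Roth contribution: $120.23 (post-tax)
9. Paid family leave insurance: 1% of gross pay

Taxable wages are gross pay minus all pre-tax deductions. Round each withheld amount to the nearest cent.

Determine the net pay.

$2425.98

Transit benefit: $81.15
Taxable wages = $3600.05 − $81.15 = $3518.90
City income tax: $3518.90 × 0.0225 = $79.18
State income tax: $3518.90 × 0.08 = $281.51
State unemployment insurance (employee share): $3600.05 × 0.01 = $36.00
Paid family leave insurance: $3600.05 × 0.01 = $36.00
Social Security (OASDI): $3600.05 × 0.07 = $252.00
Roth contribution: $120.23
Garnishment: $3600.05 × 0.02 = $72.00
Employee stock purchase plan: $3600.05 × 0.06 = $216.00
Total deductions = $81.15 + $79.18 + $281.51 + $36.00 + $36.00 + $252.00 + $120.23 + $72.00 + $216.00 = $1174.07
Net pay = $3600.05 − $1174.07 = $2425.98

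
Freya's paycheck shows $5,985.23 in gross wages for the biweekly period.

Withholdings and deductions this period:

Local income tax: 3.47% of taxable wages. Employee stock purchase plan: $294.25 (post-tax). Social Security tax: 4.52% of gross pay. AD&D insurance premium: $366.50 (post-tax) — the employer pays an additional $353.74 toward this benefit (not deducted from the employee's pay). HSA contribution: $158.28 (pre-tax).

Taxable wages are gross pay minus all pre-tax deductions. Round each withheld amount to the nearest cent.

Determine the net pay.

$4,693.47

HSA contribution: $158.28
Taxable wages = $5,985.23 − $158.28 = $5,826.95
Local income tax: $5,826.95 × 0.0347 = $202.20
Social Security tax: $5,985.23 × 0.0452 = $270.53
AD&D insurance premium: $366.50
Employee stock purchase plan: $294.25
(Employer's $353.74 toward AD&D insurance premium is not withheld from the employee.)
Total deductions = $158.28 + $202.20 + $270.53 + $366.50 + $294.25 = $1,291.76
Net pay = $5,985.23 − $1,291.76 = $4,693.47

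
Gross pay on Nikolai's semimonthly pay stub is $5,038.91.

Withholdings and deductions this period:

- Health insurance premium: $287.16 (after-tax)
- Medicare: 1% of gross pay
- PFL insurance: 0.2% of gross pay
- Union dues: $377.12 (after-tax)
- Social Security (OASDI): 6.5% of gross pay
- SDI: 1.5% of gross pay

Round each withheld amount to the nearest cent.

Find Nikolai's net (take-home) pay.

Medicare: $5,038.91 × 0.01 = $50.39
SDI: $5,038.91 × 0.015 = $75.58
Social Security (OASDI): $5,038.91 × 0.065 = $327.53
PFL insurance: $5,038.91 × 0.002 = $10.08
Union dues: $377.12
Health insurance premium: $287.16
Total deductions = $50.39 + $75.58 + $327.53 + $10.08 + $377.12 + $287.16 = $1,127.86
Net pay = $5,038.91 − $1,127.86 = $3,911.05

$3,911.05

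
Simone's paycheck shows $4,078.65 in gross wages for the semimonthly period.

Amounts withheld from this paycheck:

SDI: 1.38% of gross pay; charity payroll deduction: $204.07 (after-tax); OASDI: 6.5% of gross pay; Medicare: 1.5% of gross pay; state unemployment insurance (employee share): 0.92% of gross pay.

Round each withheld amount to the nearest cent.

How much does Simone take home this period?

$3,454.48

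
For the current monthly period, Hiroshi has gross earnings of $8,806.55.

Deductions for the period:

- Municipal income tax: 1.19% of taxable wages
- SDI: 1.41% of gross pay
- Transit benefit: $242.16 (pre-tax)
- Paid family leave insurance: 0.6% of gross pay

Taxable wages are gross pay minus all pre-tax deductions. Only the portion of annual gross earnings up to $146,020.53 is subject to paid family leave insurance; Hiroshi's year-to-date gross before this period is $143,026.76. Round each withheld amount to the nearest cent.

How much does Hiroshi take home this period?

Transit benefit: $242.16
Taxable wages = $8,806.55 − $242.16 = $8,564.39
Municipal income tax: $8,564.39 × 0.0119 = $101.92
SDI: $8,806.55 × 0.0141 = $124.17
Paid family leave insurance: only $146,020.53 − $143,026.76 = $2,993.77 of this check is subject → $2,993.77 × 0.006 = $17.96
Total deductions = $242.16 + $101.92 + $124.17 + $17.96 = $486.21
Net pay = $8,806.55 − $486.21 = $8,320.34

$8,320.34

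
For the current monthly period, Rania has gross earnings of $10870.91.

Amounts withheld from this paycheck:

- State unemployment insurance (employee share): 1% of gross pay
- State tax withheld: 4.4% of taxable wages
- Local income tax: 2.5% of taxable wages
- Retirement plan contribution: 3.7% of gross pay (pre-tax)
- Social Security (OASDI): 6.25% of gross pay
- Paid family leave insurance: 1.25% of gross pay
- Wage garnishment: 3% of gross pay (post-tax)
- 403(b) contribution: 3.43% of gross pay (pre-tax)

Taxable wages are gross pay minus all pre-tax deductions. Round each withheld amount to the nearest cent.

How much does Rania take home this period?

$8149.04

Retirement plan contribution: $10870.91 × 0.037 = $402.22
403(b) contribution: $10870.91 × 0.0343 = $372.87
Pre-tax total = $402.22 + $372.87 = $775.09
Taxable wages = $10870.91 − $775.09 = $10095.82
State tax withheld: $10095.82 × 0.044 = $444.22
Local income tax: $10095.82 × 0.025 = $252.40
Paid family leave insurance: $10870.91 × 0.0125 = $135.89
State unemployment insurance (employee share): $10870.91 × 0.01 = $108.71
Social Security (OASDI): $10870.91 × 0.0625 = $679.43
Wage garnishment: $10870.91 × 0.03 = $326.13
Total deductions = $402.22 + $372.87 + $444.22 + $252.40 + $135.89 + $108.71 + $679.43 + $326.13 = $2721.87
Net pay = $10870.91 − $2721.87 = $8149.04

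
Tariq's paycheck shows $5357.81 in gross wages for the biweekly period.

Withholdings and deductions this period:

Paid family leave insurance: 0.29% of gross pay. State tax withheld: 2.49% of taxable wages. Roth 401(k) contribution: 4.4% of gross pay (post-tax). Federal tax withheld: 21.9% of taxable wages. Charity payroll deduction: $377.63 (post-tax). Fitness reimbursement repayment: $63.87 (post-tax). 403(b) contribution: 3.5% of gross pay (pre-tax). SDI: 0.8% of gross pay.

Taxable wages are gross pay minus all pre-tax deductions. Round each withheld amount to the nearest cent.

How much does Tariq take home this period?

403(b) contribution: $5357.81 × 0.035 = $187.52
Taxable wages = $5357.81 − $187.52 = $5170.29
State tax withheld: $5170.29 × 0.0249 = $128.74
Federal tax withheld: $5170.29 × 0.219 = $1132.29
SDI: $5357.81 × 0.008 = $42.86
Paid family leave insurance: $5357.81 × 0.0029 = $15.54
Roth 401(k) contribution: $5357.81 × 0.044 = $235.74
Charity payroll deduction: $377.63
Fitness reimbursement repayment: $63.87
Total deductions = $187.52 + $128.74 + $1132.29 + $42.86 + $15.54 + $235.74 + $377.63 + $63.87 = $2184.19
Net pay = $5357.81 − $2184.19 = $3173.62

$3173.62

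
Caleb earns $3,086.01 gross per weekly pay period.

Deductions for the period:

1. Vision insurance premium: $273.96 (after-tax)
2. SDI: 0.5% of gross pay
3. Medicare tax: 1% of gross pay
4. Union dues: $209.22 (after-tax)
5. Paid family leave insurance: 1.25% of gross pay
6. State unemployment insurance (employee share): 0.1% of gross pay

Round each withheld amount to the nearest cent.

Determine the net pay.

$2,514.87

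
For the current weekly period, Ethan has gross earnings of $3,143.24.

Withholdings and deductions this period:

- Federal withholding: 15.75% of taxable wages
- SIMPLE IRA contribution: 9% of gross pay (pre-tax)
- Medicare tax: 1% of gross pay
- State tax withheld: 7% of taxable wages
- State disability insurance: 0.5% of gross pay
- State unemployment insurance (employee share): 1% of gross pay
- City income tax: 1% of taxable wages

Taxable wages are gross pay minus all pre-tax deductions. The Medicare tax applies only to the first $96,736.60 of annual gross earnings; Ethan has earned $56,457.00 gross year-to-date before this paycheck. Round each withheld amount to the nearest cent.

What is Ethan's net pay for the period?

$2,102.44

SIMPLE IRA contribution: $3,143.24 × 0.09 = $282.89
Taxable wages = $3,143.24 − $282.89 = $2,860.35
City income tax: $2,860.35 × 0.01 = $28.60
Federal withholding: $2,860.35 × 0.1575 = $450.51
State tax withheld: $2,860.35 × 0.07 = $200.22
State disability insurance: $3,143.24 × 0.005 = $15.72
State unemployment insurance (employee share): $3,143.24 × 0.01 = $31.43
Medicare tax: cap not yet reached, full $3,143.24 is subject → $3,143.24 × 0.01 = $31.43
Total deductions = $282.89 + $28.60 + $450.51 + $200.22 + $15.72 + $31.43 + $31.43 = $1,040.80
Net pay = $3,143.24 − $1,040.80 = $2,102.44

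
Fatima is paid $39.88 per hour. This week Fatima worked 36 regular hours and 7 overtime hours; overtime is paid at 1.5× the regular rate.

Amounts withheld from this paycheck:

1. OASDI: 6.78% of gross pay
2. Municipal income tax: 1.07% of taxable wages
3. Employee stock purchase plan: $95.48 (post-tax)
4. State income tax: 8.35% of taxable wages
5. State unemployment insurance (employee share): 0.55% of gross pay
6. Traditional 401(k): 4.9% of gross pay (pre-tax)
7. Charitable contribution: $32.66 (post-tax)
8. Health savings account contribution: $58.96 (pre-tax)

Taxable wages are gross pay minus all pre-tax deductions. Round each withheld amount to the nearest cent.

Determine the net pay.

Regular pay: 36 × $39.88 = $1435.68
Overtime pay: 7 × $39.88 × 1.5 = $418.74
Gross pay = $1435.68 + $418.74 = $1854.42
Traditional 401(k): $1854.42 × 0.049 = $90.87
Health savings account contribution: $58.96
Pre-tax total = $90.87 + $58.96 = $149.83
Taxable wages = $1854.42 − $149.83 = $1704.59
State income tax: $1704.59 × 0.0835 = $142.33
Municipal income tax: $1704.59 × 0.0107 = $18.24
State unemployment insurance (employee share): $1854.42 × 0.0055 = $10.20
OASDI: $1854.42 × 0.0678 = $125.73
Charitable contribution: $32.66
Employee stock purchase plan: $95.48
Total deductions = $90.87 + $58.96 + $142.33 + $18.24 + $10.20 + $125.73 + $32.66 + $95.48 = $574.47
Net pay = $1854.42 − $574.47 = $1279.95

$1279.95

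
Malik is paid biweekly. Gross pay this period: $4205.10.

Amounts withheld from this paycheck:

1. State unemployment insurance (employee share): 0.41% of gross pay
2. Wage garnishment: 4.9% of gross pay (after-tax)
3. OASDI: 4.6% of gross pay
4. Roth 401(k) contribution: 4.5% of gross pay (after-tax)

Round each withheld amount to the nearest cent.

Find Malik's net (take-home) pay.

State unemployment insurance (employee share): $4205.10 × 0.0041 = $17.24
OASDI: $4205.10 × 0.046 = $193.43
Roth 401(k) contribution: $4205.10 × 0.045 = $189.23
Wage garnishment: $4205.10 × 0.049 = $206.05
Total deductions = $17.24 + $193.43 + $189.23 + $206.05 = $605.95
Net pay = $4205.10 − $605.95 = $3599.15

$3599.15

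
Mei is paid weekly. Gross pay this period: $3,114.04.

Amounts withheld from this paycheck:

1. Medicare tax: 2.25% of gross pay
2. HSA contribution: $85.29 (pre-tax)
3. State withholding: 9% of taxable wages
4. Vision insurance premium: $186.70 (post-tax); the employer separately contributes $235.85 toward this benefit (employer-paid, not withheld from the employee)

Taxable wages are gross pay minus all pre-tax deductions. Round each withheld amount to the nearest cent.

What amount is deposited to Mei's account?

$2,499.39

HSA contribution: $85.29
Taxable wages = $3,114.04 − $85.29 = $3,028.75
State withholding: $3,028.75 × 0.09 = $272.59
Medicare tax: $3,114.04 × 0.0225 = $70.07
Vision insurance premium: $186.70
(Employer's $235.85 toward vision insurance premium is not withheld from the employee.)
Total deductions = $85.29 + $272.59 + $70.07 + $186.70 = $614.65
Net pay = $3,114.04 − $614.65 = $2,499.39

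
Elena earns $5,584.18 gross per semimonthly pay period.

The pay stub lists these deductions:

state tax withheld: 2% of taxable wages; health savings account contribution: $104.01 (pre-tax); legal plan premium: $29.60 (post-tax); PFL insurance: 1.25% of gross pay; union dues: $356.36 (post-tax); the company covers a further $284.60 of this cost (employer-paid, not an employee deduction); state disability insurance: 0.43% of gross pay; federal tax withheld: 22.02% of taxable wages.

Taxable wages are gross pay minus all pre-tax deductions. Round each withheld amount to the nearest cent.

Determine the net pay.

$3,684.07

Health savings account contribution: $104.01
Taxable wages = $5,584.18 − $104.01 = $5,480.17
State tax withheld: $5,480.17 × 0.02 = $109.60
Federal tax withheld: $5,480.17 × 0.2202 = $1,206.73
PFL insurance: $5,584.18 × 0.0125 = $69.80
State disability insurance: $5,584.18 × 0.0043 = $24.01
Union dues: $356.36
Legal plan premium: $29.60
(Employer's $284.60 toward union dues is not withheld from the employee.)
Total deductions = $104.01 + $109.60 + $1,206.73 + $69.80 + $24.01 + $356.36 + $29.60 = $1,900.11
Net pay = $5,584.18 − $1,900.11 = $3,684.07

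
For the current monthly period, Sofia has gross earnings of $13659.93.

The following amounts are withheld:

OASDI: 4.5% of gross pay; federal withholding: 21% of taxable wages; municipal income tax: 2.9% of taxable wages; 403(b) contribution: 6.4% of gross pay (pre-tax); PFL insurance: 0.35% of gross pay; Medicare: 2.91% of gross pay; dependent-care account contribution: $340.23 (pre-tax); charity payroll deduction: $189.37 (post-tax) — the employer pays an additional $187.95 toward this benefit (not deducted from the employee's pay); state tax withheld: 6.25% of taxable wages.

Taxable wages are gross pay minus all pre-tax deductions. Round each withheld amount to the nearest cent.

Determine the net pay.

Dependent-care account contribution: $340.23
403(b) contribution: $13659.93 × 0.064 = $874.24
Pre-tax total = $340.23 + $874.24 = $1214.47
Taxable wages = $13659.93 − $1214.47 = $12445.46
Federal withholding: $12445.46 × 0.21 = $2613.55
Municipal income tax: $12445.46 × 0.029 = $360.92
State tax withheld: $12445.46 × 0.0625 = $777.84
OASDI: $13659.93 × 0.045 = $614.70
Medicare: $13659.93 × 0.0291 = $397.50
PFL insurance: $13659.93 × 0.0035 = $47.81
Charity payroll deduction: $189.37
(Employer's $187.95 toward charity payroll deduction is not withheld from the employee.)
Total deductions = $340.23 + $874.24 + $2613.55 + $360.92 + $777.84 + $614.70 + $397.50 + $47.81 + $189.37 = $6216.16
Net pay = $13659.93 − $6216.16 = $7443.77

$7443.77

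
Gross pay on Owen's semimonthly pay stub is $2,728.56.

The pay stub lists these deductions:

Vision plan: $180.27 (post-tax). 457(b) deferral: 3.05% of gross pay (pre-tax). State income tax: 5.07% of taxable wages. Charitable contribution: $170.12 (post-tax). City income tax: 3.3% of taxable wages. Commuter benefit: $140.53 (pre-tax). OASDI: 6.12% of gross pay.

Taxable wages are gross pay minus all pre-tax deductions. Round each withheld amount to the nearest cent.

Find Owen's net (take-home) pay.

$1,777.78

457(b) deferral: $2,728.56 × 0.0305 = $83.22
Commuter benefit: $140.53
Pre-tax total = $83.22 + $140.53 = $223.75
Taxable wages = $2,728.56 − $223.75 = $2,504.81
State income tax: $2,504.81 × 0.0507 = $126.99
City income tax: $2,504.81 × 0.033 = $82.66
OASDI: $2,728.56 × 0.0612 = $166.99
Vision plan: $180.27
Charitable contribution: $170.12
Total deductions = $83.22 + $140.53 + $126.99 + $82.66 + $166.99 + $180.27 + $170.12 = $950.78
Net pay = $2,728.56 − $950.78 = $1,777.78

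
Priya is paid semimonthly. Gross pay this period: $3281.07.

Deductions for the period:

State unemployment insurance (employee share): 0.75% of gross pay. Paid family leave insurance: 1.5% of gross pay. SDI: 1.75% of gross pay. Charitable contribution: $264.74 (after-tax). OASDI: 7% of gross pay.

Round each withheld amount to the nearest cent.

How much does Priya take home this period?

$2655.41

OASDI: $3281.07 × 0.07 = $229.67
State unemployment insurance (employee share): $3281.07 × 0.0075 = $24.61
Paid family leave insurance: $3281.07 × 0.015 = $49.22
SDI: $3281.07 × 0.0175 = $57.42
Charitable contribution: $264.74
Total deductions = $229.67 + $24.61 + $49.22 + $57.42 + $264.74 = $625.66
Net pay = $3281.07 − $625.66 = $2655.41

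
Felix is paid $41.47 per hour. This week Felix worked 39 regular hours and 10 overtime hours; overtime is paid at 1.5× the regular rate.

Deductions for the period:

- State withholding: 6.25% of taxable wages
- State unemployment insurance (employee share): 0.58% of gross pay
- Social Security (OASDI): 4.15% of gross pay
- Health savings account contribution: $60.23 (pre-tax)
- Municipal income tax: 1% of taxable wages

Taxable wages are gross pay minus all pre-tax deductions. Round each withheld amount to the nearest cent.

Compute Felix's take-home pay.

$1915.24

Regular pay: 39 × $41.47 = $1617.33
Overtime pay: 10 × $41.47 × 1.5 = $622.05
Gross pay = $1617.33 + $622.05 = $2239.38
Health savings account contribution: $60.23
Taxable wages = $2239.38 − $60.23 = $2179.15
State withholding: $2179.15 × 0.0625 = $136.20
Municipal income tax: $2179.15 × 0.01 = $21.79
State unemployment insurance (employee share): $2239.38 × 0.0058 = $12.99
Social Security (OASDI): $2239.38 × 0.0415 = $92.93
Total deductions = $60.23 + $136.20 + $21.79 + $12.99 + $92.93 = $324.14
Net pay = $2239.38 − $324.14 = $1915.24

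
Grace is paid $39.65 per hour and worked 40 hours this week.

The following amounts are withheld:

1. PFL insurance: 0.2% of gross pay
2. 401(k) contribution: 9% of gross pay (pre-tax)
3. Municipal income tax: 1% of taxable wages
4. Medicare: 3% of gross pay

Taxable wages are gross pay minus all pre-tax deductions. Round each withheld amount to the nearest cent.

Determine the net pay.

Gross pay: 40 × $39.65 = $1586.00
401(k) contribution: $1586.00 × 0.09 = $142.74
Taxable wages = $1586.00 − $142.74 = $1443.26
Municipal income tax: $1443.26 × 0.01 = $14.43
PFL insurance: $1586.00 × 0.002 = $3.17
Medicare: $1586.00 × 0.03 = $47.58
Total deductions = $142.74 + $14.43 + $3.17 + $47.58 = $207.92
Net pay = $1586.00 − $207.92 = $1378.08

$1378.08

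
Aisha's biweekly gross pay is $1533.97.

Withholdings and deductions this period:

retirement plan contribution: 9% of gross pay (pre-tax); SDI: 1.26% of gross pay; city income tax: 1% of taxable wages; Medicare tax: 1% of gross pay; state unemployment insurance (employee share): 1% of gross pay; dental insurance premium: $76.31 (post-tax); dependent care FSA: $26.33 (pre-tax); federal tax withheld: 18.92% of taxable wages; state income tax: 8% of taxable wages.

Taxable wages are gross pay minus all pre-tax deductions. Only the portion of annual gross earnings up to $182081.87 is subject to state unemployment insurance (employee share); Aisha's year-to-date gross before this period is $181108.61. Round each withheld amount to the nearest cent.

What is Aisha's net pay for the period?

$866.48

Retirement plan contribution: $1533.97 × 0.09 = $138.06
Dependent care FSA: $26.33
Pre-tax total = $138.06 + $26.33 = $164.39
Taxable wages = $1533.97 − $164.39 = $1369.58
Federal tax withheld: $1369.58 × 0.1892 = $259.12
State income tax: $1369.58 × 0.08 = $109.57
City income tax: $1369.58 × 0.01 = $13.70
State unemployment insurance (employee share): only $182081.87 − $181108.61 = $973.26 of this check is subject → $973.26 × 0.01 = $9.73
SDI: $1533.97 × 0.0126 = $19.33
Medicare tax: $1533.97 × 0.01 = $15.34
Dental insurance premium: $76.31
Total deductions = $138.06 + $26.33 + $259.12 + $109.57 + $13.70 + $9.73 + $19.33 + $15.34 + $76.31 = $667.49
Net pay = $1533.97 − $667.49 = $866.48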